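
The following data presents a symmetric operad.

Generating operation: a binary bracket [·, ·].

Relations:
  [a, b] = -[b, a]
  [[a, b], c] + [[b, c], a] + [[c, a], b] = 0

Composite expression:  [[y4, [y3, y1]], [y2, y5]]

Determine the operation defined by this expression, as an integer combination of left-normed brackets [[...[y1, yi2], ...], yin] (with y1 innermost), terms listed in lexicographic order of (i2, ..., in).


[[[[y1, y3], y4], y2], y5] - [[[[y1, y3], y4], y5], y2]

A multilinear Lie element is pinned by y1-initial words (y1 innermost).
Composite bracket: [[y4, [y3, y1]], [y2, y5]]
Full expansion: 16 signed words from ab - ba (2^4 = 16).
Only words starting with y1 matter:
  the word y1y3y4y2y5 carries sign +1 and contributes +[[[[y1, y3], y4], y2], y5]
  the word y1y3y4y5y2 carries sign -1 and contributes -[[[[y1, y3], y4], y5], y2]


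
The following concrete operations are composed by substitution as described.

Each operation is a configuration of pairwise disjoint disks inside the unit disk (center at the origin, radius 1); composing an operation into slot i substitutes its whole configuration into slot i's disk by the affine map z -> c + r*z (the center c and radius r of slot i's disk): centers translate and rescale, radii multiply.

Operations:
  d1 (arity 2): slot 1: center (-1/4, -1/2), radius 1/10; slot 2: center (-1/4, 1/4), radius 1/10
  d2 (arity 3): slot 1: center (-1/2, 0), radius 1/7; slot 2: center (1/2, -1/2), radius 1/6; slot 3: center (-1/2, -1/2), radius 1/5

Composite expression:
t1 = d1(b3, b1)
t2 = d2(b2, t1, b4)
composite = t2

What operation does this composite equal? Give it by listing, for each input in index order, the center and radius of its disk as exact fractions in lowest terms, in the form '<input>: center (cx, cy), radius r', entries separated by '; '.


b1: center (11/24, -11/24), radius 1/60; b2: center (-1/2, 0), radius 1/7; b3: center (11/24, -7/12), radius 1/60; b4: center (-1/2, -1/2), radius 1/5

Below d2, radii multiply path by path; the b-disk centers shift.
b2 passes through 1 substitution, ending at center (-1/2, 0), radius 1/7
b3 passes through 2 substitutions, ending at center (11/24, -7/12), radius 1/60
b1 passes through 2 substitutions, ending at center (11/24, -11/24), radius 1/60
b4 passes through 1 substitution, ending at center (-1/2, -1/2), radius 1/5


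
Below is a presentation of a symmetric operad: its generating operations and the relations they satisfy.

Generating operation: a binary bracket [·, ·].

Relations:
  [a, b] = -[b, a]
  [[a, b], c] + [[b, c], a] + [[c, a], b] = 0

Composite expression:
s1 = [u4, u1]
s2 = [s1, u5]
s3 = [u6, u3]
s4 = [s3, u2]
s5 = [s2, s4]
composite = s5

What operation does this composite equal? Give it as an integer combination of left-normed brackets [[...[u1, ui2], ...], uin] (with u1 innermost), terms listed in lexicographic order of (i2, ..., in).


-[[[[[u1, u4], u5], u2], u3], u6] + [[[[[u1, u4], u5], u2], u6], u3] + [[[[[u1, u4], u5], u3], u6], u2] - [[[[[u1, u4], u5], u6], u3], u2]

Left-normed coefficients sit on the u1-initial expansion words.
Composite bracket: [[[u4, u1], u5], [[u6, u3], u2]]
The bracket unfolds into 32 signed words via [a, b] = ab - ba (2^5 = 32).
Keep just the words that open with u1:
  u1u4u5u2u3u6 appears with sign -1, giving the term -[[[[[u1, u4], u5], u2], u3], u6]
  u1u4u5u2u6u3 appears with sign +1, giving the term +[[[[[u1, u4], u5], u2], u6], u3]
  u1u4u5u3u6u2 appears with sign +1, giving the term +[[[[[u1, u4], u5], u3], u6], u2]
  u1u4u5u6u3u2 appears with sign -1, giving the term -[[[[[u1, u4], u5], u6], u3], u2]


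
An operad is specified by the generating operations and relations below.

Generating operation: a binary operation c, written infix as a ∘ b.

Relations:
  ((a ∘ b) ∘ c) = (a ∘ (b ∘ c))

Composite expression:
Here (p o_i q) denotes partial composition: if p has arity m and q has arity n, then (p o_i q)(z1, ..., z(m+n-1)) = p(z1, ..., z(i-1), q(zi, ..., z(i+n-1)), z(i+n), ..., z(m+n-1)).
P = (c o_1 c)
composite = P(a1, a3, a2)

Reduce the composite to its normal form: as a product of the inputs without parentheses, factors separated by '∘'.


a1 ∘ a3 ∘ a2


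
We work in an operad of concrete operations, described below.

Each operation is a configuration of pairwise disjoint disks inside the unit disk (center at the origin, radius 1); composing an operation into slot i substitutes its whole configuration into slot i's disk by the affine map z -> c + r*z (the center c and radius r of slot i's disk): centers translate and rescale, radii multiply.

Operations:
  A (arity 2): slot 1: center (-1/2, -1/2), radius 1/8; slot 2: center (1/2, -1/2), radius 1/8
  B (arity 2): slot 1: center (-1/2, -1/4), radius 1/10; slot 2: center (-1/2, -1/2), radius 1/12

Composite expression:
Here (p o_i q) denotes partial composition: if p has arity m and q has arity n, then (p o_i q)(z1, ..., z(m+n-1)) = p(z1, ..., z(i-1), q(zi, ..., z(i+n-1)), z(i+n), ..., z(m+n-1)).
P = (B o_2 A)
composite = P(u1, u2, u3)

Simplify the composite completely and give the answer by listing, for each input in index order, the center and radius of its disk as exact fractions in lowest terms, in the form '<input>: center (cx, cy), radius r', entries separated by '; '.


u1: center (-1/2, -1/4), radius 1/10; u2: center (-13/24, -13/24), radius 1/96; u3: center (-11/24, -13/24), radius 1/96

Only the slot chain above each u matters under B; compose those maps.
input u1: applying the 1 nested substitution gives center (-1/2, -1/4), radius 1/10
input u2: applying the 2 nested substitutions gives center (-13/24, -13/24), radius 1/96
input u3: applying the 2 nested substitutions gives center (-11/24, -13/24), radius 1/96


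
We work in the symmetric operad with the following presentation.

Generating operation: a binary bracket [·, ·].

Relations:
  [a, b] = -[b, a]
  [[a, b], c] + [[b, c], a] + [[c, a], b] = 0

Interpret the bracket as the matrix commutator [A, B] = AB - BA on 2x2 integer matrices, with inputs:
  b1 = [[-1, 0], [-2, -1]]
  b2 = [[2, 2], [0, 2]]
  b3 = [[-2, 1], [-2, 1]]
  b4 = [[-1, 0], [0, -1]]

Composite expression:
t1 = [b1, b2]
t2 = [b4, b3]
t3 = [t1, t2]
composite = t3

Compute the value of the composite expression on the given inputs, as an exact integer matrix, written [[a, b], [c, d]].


[b1, b2] = [[4, 0], [0, -4]]
[b4, b3] = [[0, 0], [0, 0]]
[[b1, b2], [b4, b3]] = [[0, 0], [0, 0]]

[[0, 0], [0, 0]]


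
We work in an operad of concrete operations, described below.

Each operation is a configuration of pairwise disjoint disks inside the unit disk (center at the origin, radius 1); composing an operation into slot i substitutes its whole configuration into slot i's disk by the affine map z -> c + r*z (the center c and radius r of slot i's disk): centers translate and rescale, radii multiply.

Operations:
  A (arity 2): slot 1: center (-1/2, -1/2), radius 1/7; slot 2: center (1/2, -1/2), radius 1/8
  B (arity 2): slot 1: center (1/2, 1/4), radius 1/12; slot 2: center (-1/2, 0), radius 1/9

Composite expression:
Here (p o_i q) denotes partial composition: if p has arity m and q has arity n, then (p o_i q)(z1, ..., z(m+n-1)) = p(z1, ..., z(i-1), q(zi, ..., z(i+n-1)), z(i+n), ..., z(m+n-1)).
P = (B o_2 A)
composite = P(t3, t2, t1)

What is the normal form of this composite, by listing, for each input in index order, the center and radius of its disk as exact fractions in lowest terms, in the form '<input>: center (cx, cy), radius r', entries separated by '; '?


t1: center (-4/9, -1/18), radius 1/72; t2: center (-5/9, -1/18), radius 1/63; t3: center (1/2, 1/4), radius 1/12

Only the slot chain above each t matters under B; compose those maps.
t3: after 1 affine step, its disk has center (1/2, 1/4), radius 1/12
t2: after 2 affine steps, its disk has center (-5/9, -1/18), radius 1/63
t1: after 2 affine steps, its disk has center (-4/9, -1/18), radius 1/72


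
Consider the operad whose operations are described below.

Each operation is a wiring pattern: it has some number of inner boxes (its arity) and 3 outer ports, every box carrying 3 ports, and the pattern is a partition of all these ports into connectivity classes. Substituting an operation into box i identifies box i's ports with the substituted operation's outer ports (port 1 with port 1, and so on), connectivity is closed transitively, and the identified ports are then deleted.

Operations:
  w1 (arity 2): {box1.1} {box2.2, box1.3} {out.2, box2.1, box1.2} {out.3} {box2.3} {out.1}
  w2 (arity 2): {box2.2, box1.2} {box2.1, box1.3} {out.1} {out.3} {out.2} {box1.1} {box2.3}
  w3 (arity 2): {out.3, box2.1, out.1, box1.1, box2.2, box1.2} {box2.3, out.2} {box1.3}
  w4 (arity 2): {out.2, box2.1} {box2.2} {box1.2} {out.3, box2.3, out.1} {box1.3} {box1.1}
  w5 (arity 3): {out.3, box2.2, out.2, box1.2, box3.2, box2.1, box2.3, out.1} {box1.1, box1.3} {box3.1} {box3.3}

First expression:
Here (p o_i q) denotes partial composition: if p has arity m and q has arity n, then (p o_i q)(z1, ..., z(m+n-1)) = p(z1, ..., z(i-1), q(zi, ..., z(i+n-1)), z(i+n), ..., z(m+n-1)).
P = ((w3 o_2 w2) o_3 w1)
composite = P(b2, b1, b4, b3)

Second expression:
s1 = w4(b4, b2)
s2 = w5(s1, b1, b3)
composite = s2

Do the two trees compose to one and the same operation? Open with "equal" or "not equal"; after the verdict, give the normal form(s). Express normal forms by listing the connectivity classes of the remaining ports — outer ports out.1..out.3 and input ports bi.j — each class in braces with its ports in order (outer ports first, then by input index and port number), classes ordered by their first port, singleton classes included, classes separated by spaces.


not equal; the first gives {out.1, out.3, b2.1, b2.2} {out.2} {b1.1} {b1.2, b3.1, b4.2} {b1.3} {b2.3} {b3.2, b4.3} {b3.3} {b4.1} and the second {out.1, out.2, out.3, b1.1, b1.2, b1.3, b2.1, b3.2} {b2.2} {b2.3} {b3.1} {b3.3} {b4.1} {b4.2} {b4.3}

Reducing the first expression gives {out.1, out.3, b2.1, b2.2} {out.2} {b1.1} {b1.2, b3.1, b4.2} {b1.3} {b2.3} {b3.2, b4.3} {b3.3} {b4.1}
Reducing the second expression gives {out.1, out.2, out.3, b1.1, b1.2, b1.3, b2.1, b3.2} {b2.2} {b2.3} {b3.1} {b3.3} {b4.1} {b4.2} {b4.3}
The forms do not match — not equal.


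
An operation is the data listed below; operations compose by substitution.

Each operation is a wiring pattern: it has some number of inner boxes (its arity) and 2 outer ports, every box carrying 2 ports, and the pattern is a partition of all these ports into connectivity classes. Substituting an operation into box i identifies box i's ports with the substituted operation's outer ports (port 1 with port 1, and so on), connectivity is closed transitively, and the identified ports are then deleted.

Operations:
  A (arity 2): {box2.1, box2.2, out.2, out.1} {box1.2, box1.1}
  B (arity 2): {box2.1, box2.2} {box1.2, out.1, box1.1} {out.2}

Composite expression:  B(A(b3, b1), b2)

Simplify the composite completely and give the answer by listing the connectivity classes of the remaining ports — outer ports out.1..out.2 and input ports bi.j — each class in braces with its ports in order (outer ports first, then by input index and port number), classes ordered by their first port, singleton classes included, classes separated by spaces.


{out.1, b1.1, b1.2} {out.2} {b2.1, b2.2} {b3.1, b3.2}


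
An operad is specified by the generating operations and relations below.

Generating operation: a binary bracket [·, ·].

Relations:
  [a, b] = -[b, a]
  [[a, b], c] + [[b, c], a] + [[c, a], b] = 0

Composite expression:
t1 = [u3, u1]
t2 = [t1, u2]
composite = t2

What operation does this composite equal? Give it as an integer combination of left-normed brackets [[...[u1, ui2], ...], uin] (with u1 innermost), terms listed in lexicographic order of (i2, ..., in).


-[[u1, u3], u2]

Left-normed coefficients sit on the u1-initial expansion words.
Composite bracket: [[u3, u1], u2]
Applying ab - ba throughout gives 4 signed words (2^2 = 4).
Keep just the words that open with u1:
  word u1u3u2 has sign -1, contributing -[[u1, u3], u2]


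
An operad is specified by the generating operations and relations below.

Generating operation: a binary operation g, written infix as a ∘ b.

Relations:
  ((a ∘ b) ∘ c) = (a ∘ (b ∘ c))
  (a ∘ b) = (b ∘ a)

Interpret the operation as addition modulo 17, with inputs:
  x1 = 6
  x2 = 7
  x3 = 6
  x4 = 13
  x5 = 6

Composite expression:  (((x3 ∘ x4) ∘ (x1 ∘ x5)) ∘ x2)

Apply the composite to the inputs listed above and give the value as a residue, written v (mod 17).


4 (mod 17)

(x3 ∘ x4) = 2
(x1 ∘ x5) = 12
((x3 ∘ x4) ∘ (x1 ∘ x5)) = 14
(((x3 ∘ x4) ∘ (x1 ∘ x5)) ∘ x2) = 4


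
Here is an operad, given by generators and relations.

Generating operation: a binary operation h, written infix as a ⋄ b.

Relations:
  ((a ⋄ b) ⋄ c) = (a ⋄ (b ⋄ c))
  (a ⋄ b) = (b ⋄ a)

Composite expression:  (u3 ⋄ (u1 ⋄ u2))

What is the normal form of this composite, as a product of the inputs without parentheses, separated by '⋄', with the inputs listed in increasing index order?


u1 ⋄ u2 ⋄ u3

Any arrangement under h is one operation, so sort the u-inputs.
(u1 ⋄ u2) unparenthesizes to u1 ⋄ u2
(u3 ⋄ (u1 ⋄ u2)) unparenthesizes to u3 ⋄ u1 ⋄ u2
putting the inputs in ascending order: u1 ⋄ u2 ⋄ u3


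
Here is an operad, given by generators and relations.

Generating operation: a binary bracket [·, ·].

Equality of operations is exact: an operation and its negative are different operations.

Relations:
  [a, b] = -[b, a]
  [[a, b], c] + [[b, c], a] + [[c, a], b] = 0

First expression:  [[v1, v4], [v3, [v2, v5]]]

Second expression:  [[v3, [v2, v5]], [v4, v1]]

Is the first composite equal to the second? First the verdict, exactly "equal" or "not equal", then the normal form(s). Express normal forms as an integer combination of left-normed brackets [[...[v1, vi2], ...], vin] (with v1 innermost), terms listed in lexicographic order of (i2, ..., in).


equal; the common form is -[[[[v1, v4], v2], v5], v3] + [[[[v1, v4], v3], v2], v5] - [[[[v1, v4], v3], v5], v2] + [[[[v1, v4], v5], v2], v3]

Normal form of the first expression: -[[[[v1, v4], v2], v5], v3] + [[[[v1, v4], v3], v2], v5] - [[[[v1, v4], v3], v5], v2] + [[[[v1, v4], v5], v2], v3]
Normal form of the second expression: -[[[[v1, v4], v2], v5], v3] + [[[[v1, v4], v3], v2], v5] - [[[[v1, v4], v3], v5], v2] + [[[[v1, v4], v5], v2], v3]
Same normal form: equal.


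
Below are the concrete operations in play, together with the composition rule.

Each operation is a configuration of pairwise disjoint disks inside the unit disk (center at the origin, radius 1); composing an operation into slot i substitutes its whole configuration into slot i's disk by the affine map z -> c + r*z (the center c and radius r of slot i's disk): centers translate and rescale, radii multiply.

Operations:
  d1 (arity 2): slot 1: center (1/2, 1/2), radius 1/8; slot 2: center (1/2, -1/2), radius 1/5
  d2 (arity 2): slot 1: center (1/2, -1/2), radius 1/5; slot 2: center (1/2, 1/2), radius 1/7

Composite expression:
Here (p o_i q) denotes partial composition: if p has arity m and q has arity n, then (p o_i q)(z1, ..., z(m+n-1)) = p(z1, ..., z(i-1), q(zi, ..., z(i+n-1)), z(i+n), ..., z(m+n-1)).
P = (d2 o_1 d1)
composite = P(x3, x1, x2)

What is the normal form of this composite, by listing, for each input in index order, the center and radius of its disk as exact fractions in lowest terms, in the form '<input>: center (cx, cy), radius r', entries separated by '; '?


x1: center (3/5, -3/5), radius 1/25; x2: center (1/2, 1/2), radius 1/7; x3: center (3/5, -2/5), radius 1/40

Affine substitution under d2: radii multiply and x-centers shift.
tracing x3 down its 2-map path: center (3/5, -2/5), radius 1/40
tracing x1 down its 2-map path: center (3/5, -3/5), radius 1/25
tracing x2 down its 1-map path: center (1/2, 1/2), radius 1/7


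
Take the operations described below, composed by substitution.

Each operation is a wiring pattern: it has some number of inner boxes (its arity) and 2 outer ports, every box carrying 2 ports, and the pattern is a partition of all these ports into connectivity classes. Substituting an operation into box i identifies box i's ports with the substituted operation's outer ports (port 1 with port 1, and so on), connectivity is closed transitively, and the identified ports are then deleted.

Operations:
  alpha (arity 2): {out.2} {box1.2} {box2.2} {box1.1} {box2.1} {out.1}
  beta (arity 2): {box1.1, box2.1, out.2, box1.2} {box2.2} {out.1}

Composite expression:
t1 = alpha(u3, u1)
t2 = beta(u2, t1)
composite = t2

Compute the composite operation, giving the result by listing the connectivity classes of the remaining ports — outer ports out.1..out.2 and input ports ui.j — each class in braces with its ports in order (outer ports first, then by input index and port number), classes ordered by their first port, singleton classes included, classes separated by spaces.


{out.1} {out.2, u2.1, u2.2} {u1.1} {u1.2} {u3.1} {u3.2}

Treat the ports identified at beta as solder joints: merge, then drop.
stage alpha: inputs (u3, u1), connectivity {out.1} {out.2} {u1.1} {u1.2} {u3.1} {u3.2}, out.j its boundary
stage beta: inputs (u2, u3, u1), connectivity {out.1} {out.2, u2.1, u2.2} {u1.1} {u1.2} {u3.1} {u3.2}, out.j its boundary


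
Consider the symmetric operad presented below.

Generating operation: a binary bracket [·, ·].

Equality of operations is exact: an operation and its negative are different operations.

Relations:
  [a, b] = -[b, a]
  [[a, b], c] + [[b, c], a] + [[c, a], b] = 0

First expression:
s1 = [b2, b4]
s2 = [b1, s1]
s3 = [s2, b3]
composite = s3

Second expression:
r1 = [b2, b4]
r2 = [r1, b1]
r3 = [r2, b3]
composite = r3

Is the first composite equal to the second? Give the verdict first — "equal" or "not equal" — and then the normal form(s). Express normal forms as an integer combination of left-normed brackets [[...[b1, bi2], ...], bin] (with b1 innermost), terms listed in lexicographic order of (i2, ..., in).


not equal; first: [[[b1, b2], b4], b3] - [[[b1, b4], b2], b3]; second: -[[[b1, b2], b4], b3] + [[[b1, b4], b2], b3]

Normal form of the first expression: [[[b1, b2], b4], b3] - [[[b1, b4], b2], b3]
Normal form of the second expression: -[[[b1, b2], b4], b3] + [[[b1, b4], b2], b3]
No match — not equal.


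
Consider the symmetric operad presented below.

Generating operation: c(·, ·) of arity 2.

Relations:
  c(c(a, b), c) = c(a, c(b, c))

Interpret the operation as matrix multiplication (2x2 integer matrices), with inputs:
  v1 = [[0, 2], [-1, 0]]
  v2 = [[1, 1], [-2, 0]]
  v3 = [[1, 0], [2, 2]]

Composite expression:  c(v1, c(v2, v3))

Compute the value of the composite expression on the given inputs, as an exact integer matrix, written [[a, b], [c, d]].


c(v2, v3) = [[3, 2], [-2, 0]]
c(v1, c(v2, v3)) = [[-4, 0], [-3, -2]]

[[-4, 0], [-3, -2]]


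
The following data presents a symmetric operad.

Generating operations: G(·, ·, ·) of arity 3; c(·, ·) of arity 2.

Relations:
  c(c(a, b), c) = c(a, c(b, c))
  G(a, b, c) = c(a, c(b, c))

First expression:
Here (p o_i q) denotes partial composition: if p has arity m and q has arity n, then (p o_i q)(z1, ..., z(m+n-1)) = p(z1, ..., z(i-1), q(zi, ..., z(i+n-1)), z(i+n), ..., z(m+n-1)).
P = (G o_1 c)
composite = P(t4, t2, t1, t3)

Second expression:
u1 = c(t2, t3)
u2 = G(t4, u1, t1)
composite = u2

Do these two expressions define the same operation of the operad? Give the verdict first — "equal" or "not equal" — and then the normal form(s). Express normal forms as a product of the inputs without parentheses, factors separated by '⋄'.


The first expression, normalized: t4 ⋄ t2 ⋄ t1 ⋄ t3
The second expression, normalized: t4 ⋄ t2 ⋄ t3 ⋄ t1
No match — not equal.

not equal; the first gives t4 ⋄ t2 ⋄ t1 ⋄ t3 and the second t4 ⋄ t2 ⋄ t3 ⋄ t1


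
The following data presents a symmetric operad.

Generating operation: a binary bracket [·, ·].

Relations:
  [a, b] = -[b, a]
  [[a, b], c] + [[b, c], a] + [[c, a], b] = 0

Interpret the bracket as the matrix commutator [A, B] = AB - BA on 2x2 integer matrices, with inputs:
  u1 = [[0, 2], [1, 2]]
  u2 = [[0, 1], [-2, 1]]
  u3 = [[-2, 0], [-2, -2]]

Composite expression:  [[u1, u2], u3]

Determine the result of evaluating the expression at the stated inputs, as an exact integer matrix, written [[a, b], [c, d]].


[u1, u2] = [[-5, 0], [-5, 5]]
[[u1, u2], u3] = [[0, 0], [-20, 0]]

[[0, 0], [-20, 0]]


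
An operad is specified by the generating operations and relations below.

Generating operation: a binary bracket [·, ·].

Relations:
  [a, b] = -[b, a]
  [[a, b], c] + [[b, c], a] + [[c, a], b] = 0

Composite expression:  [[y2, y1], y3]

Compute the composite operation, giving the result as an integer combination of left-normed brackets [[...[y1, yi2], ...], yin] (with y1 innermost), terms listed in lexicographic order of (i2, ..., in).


Antisymmetry and Jacobi reduce to y1-anchored left-normed brackets.
Composite bracket: [[y2, y1], y3]
The bracket unfolds into 4 signed words via [a, b] = ab - ba (2^2 = 4).
Words beginning with y1 determine it all:
  y1y2y3 appears with sign -1, giving the term -[[y1, y2], y3]

-[[y1, y2], y3]


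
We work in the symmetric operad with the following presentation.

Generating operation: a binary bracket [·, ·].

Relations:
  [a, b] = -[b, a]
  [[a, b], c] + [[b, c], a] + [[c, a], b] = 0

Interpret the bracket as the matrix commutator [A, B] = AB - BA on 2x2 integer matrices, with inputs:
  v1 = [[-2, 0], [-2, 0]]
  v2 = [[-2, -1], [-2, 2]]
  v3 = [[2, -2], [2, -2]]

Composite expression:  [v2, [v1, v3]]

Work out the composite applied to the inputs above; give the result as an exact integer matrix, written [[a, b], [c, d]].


[[12, -24], [0, -12]]

[v1, v3] = [[-4, 4], [-4, 4]]
[v2, [v1, v3]] = [[12, -24], [0, -12]]


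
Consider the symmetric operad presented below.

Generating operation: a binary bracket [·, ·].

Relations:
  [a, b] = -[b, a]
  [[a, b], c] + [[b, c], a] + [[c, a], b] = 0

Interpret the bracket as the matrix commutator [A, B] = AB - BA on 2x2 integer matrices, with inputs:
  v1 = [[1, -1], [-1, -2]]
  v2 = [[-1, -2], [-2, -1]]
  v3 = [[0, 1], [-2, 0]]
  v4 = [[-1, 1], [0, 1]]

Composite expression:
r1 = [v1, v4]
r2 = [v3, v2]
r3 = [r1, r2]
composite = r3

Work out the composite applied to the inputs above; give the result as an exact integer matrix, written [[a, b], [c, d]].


[[0, 12], [-24, 0]]

[v1, v4] = [[1, 1], [2, -1]]
[v3, v2] = [[-6, 0], [0, 6]]
[[v1, v4], [v3, v2]] = [[0, 12], [-24, 0]]


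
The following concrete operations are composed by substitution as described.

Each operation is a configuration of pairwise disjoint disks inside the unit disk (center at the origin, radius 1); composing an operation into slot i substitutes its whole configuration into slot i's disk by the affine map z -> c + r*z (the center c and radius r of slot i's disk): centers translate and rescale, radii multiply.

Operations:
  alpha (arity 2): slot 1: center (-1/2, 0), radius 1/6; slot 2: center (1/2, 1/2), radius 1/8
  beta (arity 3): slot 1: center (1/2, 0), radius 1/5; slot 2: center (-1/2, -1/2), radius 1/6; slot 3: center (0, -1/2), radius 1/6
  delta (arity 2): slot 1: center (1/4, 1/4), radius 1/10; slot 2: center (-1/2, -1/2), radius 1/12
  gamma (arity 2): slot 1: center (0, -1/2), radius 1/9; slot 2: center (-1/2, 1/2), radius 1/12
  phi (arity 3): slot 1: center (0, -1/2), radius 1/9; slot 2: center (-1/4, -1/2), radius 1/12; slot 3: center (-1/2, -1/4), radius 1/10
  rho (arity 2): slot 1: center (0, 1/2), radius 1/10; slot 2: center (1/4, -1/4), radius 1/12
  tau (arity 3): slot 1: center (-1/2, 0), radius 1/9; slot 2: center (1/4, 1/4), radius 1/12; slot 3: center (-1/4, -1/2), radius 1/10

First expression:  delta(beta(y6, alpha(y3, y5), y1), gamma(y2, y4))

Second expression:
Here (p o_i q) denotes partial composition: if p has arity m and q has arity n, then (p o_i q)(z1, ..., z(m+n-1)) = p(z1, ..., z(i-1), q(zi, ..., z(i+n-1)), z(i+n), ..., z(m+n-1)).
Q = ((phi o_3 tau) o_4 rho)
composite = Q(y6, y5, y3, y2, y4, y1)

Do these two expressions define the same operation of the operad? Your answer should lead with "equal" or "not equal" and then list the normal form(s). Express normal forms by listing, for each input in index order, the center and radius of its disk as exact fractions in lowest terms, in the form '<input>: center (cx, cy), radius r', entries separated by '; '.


not equal: they reduce to y1: center (1/4, 1/5), radius 1/60; y2: center (-1/2, -13/24), radius 1/108; y3: center (23/120, 1/5), radius 1/360; y4: center (-13/24, -11/24), radius 1/144; y5: center (5/24, 5/24), radius 1/480; y6: center (3/10, 1/4), radius 1/50 and y1: center (-21/40, -3/10), radius 1/100; y2: center (-19/40, -53/240), radius 1/1200; y3: center (-11/20, -1/4), radius 1/90; y4: center (-227/480, -109/480), radius 1/1440; y5: center (-1/4, -1/2), radius 1/12; y6: center (0, -1/2), radius 1/9

The first composite normalizes to y1: center (1/4, 1/5), radius 1/60; y2: center (-1/2, -13/24), radius 1/108; y3: center (23/120, 1/5), radius 1/360; y4: center (-13/24, -11/24), radius 1/144; y5: center (5/24, 5/24), radius 1/480; y6: center (3/10, 1/4), radius 1/50
The second composite normalizes to y1: center (-21/40, -3/10), radius 1/100; y2: center (-19/40, -53/240), radius 1/1200; y3: center (-11/20, -1/4), radius 1/90; y4: center (-227/480, -109/480), radius 1/1440; y5: center (-1/4, -1/2), radius 1/12; y6: center (0, -1/2), radius 1/9
They disagree, so not equal.


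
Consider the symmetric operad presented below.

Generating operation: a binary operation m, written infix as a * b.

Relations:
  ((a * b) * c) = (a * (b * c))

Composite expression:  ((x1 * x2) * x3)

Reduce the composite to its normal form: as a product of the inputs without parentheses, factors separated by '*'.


x1 * x2 * x3

All parenthesizations of m agree; list the x-inputs left to right.
(x1 * x2) unparenthesizes to x1 * x2
((x1 * x2) * x3) unparenthesizes to x1 * x2 * x3


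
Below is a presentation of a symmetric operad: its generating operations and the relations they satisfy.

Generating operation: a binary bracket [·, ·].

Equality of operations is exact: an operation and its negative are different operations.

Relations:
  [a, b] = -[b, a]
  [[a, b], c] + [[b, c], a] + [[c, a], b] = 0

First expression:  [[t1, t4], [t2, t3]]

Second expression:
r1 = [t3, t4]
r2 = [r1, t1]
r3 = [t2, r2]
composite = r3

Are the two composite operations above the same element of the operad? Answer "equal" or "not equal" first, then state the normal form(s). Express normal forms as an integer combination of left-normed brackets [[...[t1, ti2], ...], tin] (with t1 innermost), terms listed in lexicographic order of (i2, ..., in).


not equal; the first gives [[[t1, t4], t2], t3] - [[[t1, t4], t3], t2] and the second [[[t1, t3], t4], t2] - [[[t1, t4], t3], t2]

The first expression, normalized: [[[t1, t4], t2], t3] - [[[t1, t4], t3], t2]
The second expression, normalized: [[[t1, t3], t4], t2] - [[[t1, t4], t3], t2]
They disagree, so not equal.


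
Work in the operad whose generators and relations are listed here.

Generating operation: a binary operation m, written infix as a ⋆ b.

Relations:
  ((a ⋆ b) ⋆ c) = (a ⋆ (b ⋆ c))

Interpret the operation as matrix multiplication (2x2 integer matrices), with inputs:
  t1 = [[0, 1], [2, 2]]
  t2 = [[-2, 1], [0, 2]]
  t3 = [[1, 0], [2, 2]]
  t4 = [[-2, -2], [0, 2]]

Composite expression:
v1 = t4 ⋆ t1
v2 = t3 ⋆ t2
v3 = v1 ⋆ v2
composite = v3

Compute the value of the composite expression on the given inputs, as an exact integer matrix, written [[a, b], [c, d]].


[[32, -40], [-24, 28]]

(t4 ⋆ t1) = [[-4, -6], [4, 4]]
(t3 ⋆ t2) = [[-2, 1], [-4, 6]]
((t4 ⋆ t1) ⋆ (t3 ⋆ t2)) = [[32, -40], [-24, 28]]


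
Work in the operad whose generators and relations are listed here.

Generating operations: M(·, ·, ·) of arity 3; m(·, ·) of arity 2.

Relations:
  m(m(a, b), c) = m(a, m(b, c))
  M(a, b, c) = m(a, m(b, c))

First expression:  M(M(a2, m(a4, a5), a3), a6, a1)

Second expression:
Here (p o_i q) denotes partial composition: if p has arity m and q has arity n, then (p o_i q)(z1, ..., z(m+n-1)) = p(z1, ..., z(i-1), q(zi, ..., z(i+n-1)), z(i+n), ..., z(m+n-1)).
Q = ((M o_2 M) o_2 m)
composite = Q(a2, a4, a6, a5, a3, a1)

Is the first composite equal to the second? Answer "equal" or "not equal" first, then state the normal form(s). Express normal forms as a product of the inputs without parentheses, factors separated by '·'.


not equal; the first gives a2 · a4 · a5 · a3 · a6 · a1 and the second a2 · a4 · a6 · a5 · a3 · a1

Reducing the first expression gives a2 · a4 · a5 · a3 · a6 · a1
Reducing the second expression gives a2 · a4 · a6 · a5 · a3 · a1
Distinct normal forms: not equal.


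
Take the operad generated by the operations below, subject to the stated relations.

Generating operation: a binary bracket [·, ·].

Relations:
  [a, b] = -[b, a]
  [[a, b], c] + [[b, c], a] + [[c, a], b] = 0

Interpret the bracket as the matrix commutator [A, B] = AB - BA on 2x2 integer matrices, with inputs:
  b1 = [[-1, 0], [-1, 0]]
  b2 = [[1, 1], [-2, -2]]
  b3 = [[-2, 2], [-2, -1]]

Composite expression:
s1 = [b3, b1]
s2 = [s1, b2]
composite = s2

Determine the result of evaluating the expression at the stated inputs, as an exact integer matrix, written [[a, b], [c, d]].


[b3, b1] = [[-2, 2], [1, 2]]
[[b3, b1], b2] = [[-5, -10], [-5, 5]]

[[-5, -10], [-5, 5]]


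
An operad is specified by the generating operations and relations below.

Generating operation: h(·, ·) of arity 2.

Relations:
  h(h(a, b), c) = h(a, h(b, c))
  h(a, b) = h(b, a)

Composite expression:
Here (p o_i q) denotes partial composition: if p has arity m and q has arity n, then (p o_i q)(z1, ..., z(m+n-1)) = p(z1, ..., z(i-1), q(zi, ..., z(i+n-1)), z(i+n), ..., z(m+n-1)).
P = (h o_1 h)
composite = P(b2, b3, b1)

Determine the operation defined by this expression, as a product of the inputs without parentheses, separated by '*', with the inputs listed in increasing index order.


Reordering under h is free, so list the b-inputs canonically.
h(b2, b3) unparenthesizes to b2 * b3
h(h(b2, b3), b1) unparenthesizes to b2 * b3 * b1
putting the inputs in ascending order: b1 * b2 * b3

b1 * b2 * b3


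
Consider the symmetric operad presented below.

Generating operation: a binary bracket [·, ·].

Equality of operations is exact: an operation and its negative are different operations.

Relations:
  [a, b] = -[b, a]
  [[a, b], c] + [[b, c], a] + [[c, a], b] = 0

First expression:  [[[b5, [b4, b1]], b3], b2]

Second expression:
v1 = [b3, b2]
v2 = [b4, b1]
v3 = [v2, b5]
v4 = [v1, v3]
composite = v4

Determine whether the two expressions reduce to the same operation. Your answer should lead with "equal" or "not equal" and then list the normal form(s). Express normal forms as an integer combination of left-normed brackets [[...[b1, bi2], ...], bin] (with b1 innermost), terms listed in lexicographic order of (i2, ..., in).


not equal; first: [[[[b1, b4], b5], b3], b2]; second: -[[[[b1, b4], b5], b2], b3] + [[[[b1, b4], b5], b3], b2]

Reducing the first expression gives [[[[b1, b4], b5], b3], b2]
Reducing the second expression gives -[[[[b1, b4], b5], b2], b3] + [[[[b1, b4], b5], b3], b2]
The forms do not match — not equal.


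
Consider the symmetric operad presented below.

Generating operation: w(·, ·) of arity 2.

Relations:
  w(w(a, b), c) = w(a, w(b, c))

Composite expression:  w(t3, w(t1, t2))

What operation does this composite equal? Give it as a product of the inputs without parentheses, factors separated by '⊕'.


Associativity of w dissolves the nesting; only the t-input order survives.
w(t1, t2) unparenthesizes to t1 ⊕ t2
w(t3, w(t1, t2)) unparenthesizes to t3 ⊕ t1 ⊕ t2

t3 ⊕ t1 ⊕ t2


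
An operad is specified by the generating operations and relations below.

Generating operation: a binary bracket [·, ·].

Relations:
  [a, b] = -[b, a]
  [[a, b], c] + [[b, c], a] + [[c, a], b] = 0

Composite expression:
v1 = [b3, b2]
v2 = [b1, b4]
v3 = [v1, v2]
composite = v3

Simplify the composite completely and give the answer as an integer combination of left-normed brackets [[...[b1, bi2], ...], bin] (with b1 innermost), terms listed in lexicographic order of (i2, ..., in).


[[[b1, b4], b2], b3] - [[[b1, b4], b3], b2]

A multilinear Lie element is pinned by b1-initial words (b1 innermost).
Composite bracket: [[b3, b2], [b1, b4]]
Expanding via [a, b] = ab - ba: 8 signed words (2^3 = 8).
Only words starting with b1 matter:
  the word b1b4b2b3 carries sign +1 and contributes +[[[b1, b4], b2], b3]
  the word b1b4b3b2 carries sign -1 and contributes -[[[b1, b4], b3], b2]


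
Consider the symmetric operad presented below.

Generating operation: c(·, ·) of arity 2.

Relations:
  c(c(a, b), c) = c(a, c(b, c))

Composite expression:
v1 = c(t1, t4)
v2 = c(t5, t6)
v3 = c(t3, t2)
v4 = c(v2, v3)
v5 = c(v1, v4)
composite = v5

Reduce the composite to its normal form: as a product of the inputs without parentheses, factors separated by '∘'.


t1 ∘ t4 ∘ t5 ∘ t6 ∘ t3 ∘ t2

All parenthesizations of c agree; list the t-inputs left to right.
c(t1, t4) reduces to t1 ∘ t4
c(t5, t6) reduces to t5 ∘ t6
c(t3, t2) reduces to t3 ∘ t2
c(c(t5, t6), c(t3, t2)) reduces to t5 ∘ t6 ∘ t3 ∘ t2
c(c(t1, t4), c(c(t5, t6), c(t3, t2))) reduces to t1 ∘ t4 ∘ t5 ∘ t6 ∘ t3 ∘ t2


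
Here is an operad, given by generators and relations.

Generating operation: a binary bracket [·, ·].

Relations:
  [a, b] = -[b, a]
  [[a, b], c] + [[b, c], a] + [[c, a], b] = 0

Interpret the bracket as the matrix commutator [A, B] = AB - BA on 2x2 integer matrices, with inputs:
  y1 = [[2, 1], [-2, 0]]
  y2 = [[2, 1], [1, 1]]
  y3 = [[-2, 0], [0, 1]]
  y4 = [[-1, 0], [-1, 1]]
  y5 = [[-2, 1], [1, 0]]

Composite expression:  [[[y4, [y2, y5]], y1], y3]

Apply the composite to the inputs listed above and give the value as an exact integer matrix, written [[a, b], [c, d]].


[[0, 54], [0, 0]]

[y2, y5] = [[0, 3], [-3, 0]]
[y4, [y2, y5]] = [[3, -6], [-6, -3]]
[[y4, [y2, y5]], y1] = [[18, 18], [0, -18]]
[[[y4, [y2, y5]], y1], y3] = [[0, 54], [0, 0]]


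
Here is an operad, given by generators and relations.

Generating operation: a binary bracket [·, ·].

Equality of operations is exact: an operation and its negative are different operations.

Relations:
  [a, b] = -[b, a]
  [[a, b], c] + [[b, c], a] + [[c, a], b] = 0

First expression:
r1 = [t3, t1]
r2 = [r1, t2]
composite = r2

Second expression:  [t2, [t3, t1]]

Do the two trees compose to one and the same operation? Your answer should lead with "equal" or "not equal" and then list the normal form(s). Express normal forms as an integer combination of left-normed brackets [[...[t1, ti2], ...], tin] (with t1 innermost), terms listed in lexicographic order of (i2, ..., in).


not equal; the first gives -[[t1, t3], t2] and the second [[t1, t3], t2]

The first expression reduces to -[[t1, t3], t2]
The second expression reduces to [[t1, t3], t2]
Distinct normal forms: not equal.


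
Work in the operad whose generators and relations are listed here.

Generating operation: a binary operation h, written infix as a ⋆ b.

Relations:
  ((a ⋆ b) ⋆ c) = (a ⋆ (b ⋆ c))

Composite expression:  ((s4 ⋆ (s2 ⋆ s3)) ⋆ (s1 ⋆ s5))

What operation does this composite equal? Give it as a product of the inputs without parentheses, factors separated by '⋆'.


Associativity of h dissolves the nesting; only the s-input order survives.
(s2 ⋆ s3) collapses to s2 ⋆ s3
(s4 ⋆ (s2 ⋆ s3)) collapses to s4 ⋆ s2 ⋆ s3
(s1 ⋆ s5) collapses to s1 ⋆ s5
((s4 ⋆ (s2 ⋆ s3)) ⋆ (s1 ⋆ s5)) collapses to s4 ⋆ s2 ⋆ s3 ⋆ s1 ⋆ s5

s4 ⋆ s2 ⋆ s3 ⋆ s1 ⋆ s5


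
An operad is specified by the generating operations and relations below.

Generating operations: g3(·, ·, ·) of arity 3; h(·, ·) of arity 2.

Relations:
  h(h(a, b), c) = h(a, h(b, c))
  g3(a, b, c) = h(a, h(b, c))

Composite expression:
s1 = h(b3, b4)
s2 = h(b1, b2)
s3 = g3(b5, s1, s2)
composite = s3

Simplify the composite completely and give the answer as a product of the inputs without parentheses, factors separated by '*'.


Key point: g3 is associative — brackets drop, the b-order remains.
h(b3, b4) spells out as b3 * b4
h(b1, b2) spells out as b1 * b2
g3(b5, h(b3, b4), h(b1, b2)) spells out as b5 * b3 * b4 * b1 * b2

b5 * b3 * b4 * b1 * b2


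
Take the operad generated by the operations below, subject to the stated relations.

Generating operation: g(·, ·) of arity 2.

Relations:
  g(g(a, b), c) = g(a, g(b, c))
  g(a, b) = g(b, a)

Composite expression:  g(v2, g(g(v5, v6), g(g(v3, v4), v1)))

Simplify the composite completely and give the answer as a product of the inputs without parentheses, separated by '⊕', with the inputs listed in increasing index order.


v1 ⊕ v2 ⊕ v3 ⊕ v4 ⊕ v5 ⊕ v6


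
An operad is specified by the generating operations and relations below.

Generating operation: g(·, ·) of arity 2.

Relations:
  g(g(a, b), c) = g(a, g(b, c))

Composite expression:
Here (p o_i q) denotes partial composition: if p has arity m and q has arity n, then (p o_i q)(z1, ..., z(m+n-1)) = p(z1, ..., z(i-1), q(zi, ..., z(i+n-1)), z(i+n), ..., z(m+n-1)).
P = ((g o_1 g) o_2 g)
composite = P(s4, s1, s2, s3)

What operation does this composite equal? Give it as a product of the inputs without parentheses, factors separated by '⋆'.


s4 ⋆ s1 ⋆ s2 ⋆ s3

Under associativity of g, the answer is the s's in reading order.
g(s1, s2) unparenthesizes to s1 ⋆ s2
g(s4, g(s1, s2)) unparenthesizes to s4 ⋆ s1 ⋆ s2
g(g(s4, g(s1, s2)), s3) unparenthesizes to s4 ⋆ s1 ⋆ s2 ⋆ s3


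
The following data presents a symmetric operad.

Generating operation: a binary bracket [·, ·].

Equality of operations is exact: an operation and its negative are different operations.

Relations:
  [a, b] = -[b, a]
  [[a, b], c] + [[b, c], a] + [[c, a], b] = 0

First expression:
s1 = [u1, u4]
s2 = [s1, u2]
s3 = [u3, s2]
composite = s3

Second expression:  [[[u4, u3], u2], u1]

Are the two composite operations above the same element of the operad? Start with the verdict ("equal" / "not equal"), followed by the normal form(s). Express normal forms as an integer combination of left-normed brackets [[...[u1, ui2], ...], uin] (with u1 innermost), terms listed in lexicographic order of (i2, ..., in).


not equal; first: -[[[u1, u4], u2], u3]; second: -[[[u1, u2], u3], u4] + [[[u1, u2], u4], u3] + [[[u1, u3], u4], u2] - [[[u1, u4], u3], u2]

The first expression, normalized: -[[[u1, u4], u2], u3]
The second expression, normalized: -[[[u1, u2], u3], u4] + [[[u1, u2], u4], u3] + [[[u1, u3], u4], u2] - [[[u1, u4], u3], u2]
The forms do not match — not equal.


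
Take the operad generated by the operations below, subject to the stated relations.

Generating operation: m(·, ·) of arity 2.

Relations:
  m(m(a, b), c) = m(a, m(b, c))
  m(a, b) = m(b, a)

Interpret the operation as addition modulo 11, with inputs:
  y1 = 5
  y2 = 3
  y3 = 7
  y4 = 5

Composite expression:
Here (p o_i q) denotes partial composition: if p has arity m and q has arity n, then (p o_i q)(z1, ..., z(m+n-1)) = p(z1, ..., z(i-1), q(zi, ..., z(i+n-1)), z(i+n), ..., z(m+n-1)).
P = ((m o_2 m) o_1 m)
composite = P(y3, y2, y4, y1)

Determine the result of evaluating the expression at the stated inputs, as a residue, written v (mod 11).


9 (mod 11)

m(y3, y2) = 10
m(y4, y1) = 10
m(m(y3, y2), m(y4, y1)) = 9


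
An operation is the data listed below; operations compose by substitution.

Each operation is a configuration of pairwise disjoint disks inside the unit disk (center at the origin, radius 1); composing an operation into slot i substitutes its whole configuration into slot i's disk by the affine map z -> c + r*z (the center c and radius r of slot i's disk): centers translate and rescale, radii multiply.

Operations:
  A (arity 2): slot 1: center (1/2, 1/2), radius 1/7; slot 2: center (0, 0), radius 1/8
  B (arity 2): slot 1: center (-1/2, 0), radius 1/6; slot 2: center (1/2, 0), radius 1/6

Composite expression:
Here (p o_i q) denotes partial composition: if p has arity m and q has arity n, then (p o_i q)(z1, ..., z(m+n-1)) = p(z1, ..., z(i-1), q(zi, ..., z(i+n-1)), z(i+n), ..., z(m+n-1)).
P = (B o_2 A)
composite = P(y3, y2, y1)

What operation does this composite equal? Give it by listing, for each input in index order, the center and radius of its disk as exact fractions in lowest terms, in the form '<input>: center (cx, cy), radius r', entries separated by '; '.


y1: center (1/2, 0), radius 1/48; y2: center (7/12, 1/12), radius 1/42; y3: center (-1/2, 0), radius 1/6
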